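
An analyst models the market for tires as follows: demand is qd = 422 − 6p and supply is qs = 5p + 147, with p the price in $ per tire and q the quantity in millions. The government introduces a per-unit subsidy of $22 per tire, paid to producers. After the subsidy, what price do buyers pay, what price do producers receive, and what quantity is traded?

Without the subsidy, 422 − 6p = 5p + 147 gives 11p = 275, so p* = $25 and q* = 272.
With a per-unit subsidy paid to producers, each receives p + 22 per unit sold, so supply becomes qs = 5(p + 22) + 147.
Solving gives q = 332 with buyers paying $15 and producers receiving $37 (the $22 wedge).

Buyers pay $15; producers receive $37; quantity = 332.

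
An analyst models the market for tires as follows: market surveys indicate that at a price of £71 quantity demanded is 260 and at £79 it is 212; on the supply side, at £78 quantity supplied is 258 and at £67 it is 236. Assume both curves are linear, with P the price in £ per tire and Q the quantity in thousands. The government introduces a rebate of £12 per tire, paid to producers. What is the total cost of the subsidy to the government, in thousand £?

Government outlay = £3192 thousand.

Demand slope: (212 − 260)/(79 − 71) = -6, so Qd = 686 − 6P.
Supply slope: (236 − 258)/(67 − 78) = 2, so Qs = 2P + 102.
Without the subsidy, 686 − 6P = 2P + 102 gives 8P = 584, so P* = £73 and Q* = 248.
With a per-unit subsidy paid to producers, each receives P + 12 per unit sold, so supply becomes Qs = 2(P + 12) + 102.
Solving gives Q = 266 with consumers paying £70 and producers receiving £82 (the £12 wedge).
Outlay = t · Q = 12 · 266 = £3192.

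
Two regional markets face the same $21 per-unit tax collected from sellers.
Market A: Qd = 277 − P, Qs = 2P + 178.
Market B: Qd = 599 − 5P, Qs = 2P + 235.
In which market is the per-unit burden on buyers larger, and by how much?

Market A, by $8.

Market A: pre-tax P* = $33, Q* = 244; post-tax Q = 230; per-unit burden on buyers = $14.
Market B: pre-tax P* = $52, Q* = 339; post-tax Q = 309; per-unit burden on buyers = $6.
Difference: $14 vs $6 → market A is larger by $8.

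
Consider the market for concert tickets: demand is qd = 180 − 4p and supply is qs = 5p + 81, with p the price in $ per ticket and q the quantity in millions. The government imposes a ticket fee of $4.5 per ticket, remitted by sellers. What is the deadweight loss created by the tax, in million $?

Without the tax, 180 − 4p = 5p + 81 gives 9p = 99, so p* = $11 and q* = 136.
With the tax collected from sellers, supply shifts: qs = 5(p − 4.5) + 81.
New equilibrium: consumers pay $13.5, sellers receive $9, q = 126. (Wedge: pb − ps = 4.5.)
Quantity falls by |ΔQ| = |136 − 126| = 10.
DWL = ½ · t · |ΔQ| = ½ · 4.5 · 10 = $22.5.

Deadweight loss = $22.5 million.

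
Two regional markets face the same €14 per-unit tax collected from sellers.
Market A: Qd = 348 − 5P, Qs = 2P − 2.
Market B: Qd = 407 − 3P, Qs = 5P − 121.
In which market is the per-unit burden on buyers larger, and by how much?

Market A: pre-tax P* = €50, Q* = 98; post-tax Q = 78; per-unit burden on buyers = €4.
Market B: pre-tax P* = €66, Q* = 209; post-tax Q = 182.75; per-unit burden on buyers = €8.75.
Difference: €4 vs €8.75 → market B is larger by €4.75.

Market B, by €4.75.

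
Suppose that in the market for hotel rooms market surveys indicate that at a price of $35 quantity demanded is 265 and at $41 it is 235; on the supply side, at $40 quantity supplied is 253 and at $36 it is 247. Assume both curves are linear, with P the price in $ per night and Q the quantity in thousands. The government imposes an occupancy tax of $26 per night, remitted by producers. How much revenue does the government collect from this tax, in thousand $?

Tax revenue = $5720 thousand.

Demand slope: (235 − 265)/(41 − 35) = -5, so Qd = 440 − 5P.
Supply slope: (247 − 253)/(36 − 40) = 1.5, so Qs = 1.5P + 193.
Without the tax, 440 − 5P = 1.5P + 193 gives 6.5P = 247, so P* = $38 and Q* = 250.
With the tax collected from producers, supply shifts: Qs = 1.5(P − 26) + 193.
New equilibrium: consumers pay $44, producers receive $18, Q = 220. (Wedge: Pb − Ps = 26.)
Revenue = t · Q = 26 · 220 = $5720.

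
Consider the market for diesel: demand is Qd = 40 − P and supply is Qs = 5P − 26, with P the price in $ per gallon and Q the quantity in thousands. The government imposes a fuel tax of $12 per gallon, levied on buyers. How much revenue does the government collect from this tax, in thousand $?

Before the tax: set 40 − P = 5P − 26 → P* = $11, Q* = 29.
With the tax collected from buyers, demand (in seller-price terms) shifts: Qd = 40 − (P + 12).
Solving gives Q = 19 with buyers paying $21 and sellers receiving $9 (the $12 wedge).
Revenue = t · Q = 12 · 19 = $228.

Tax revenue = $228 thousand.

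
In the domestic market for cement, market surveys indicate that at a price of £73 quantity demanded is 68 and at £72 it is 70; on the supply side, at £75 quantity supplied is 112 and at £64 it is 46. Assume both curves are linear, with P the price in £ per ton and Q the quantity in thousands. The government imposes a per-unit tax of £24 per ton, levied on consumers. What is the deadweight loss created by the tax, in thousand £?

Deadweight loss = £432 thousand.

Demand slope: (70 − 68)/(72 − 73) = -2, so Qd = 214 − 2P.
Supply slope: (46 − 112)/(64 − 75) = 6, so Qs = 6P − 338.
Before the tax: set 214 − 2P = 6P − 338 → P* = £69, Q* = 76.
With the tax collected from consumers, demand (in seller-price terms) shifts: Qd = 214 − 2(P + 24).
Solving gives Q = 40 with consumers paying £87 and producers receiving £63 (the £24 wedge).
Quantity falls by |ΔQ| = |76 − 40| = 36.
DWL = ½ · t · |ΔQ| = ½ · 24 · 36 = £432.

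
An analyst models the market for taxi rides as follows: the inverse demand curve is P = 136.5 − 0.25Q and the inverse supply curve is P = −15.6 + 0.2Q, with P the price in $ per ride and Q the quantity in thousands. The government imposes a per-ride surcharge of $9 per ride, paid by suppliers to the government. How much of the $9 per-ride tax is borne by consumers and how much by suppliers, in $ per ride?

Rewrite in direct form: Qd = 546 − 4P and Qs = 5P + 78.
Without the tax, 546 − 4P = 5P + 78 gives 9P = 468, so P* = $52 and Q* = 338.
With the tax collected from suppliers, supply shifts: Qs = 5(P − 9) + 78.
Solving gives Q = 318 with consumers paying $57 and suppliers receiving $48 (the $9 wedge).
Burden on consumers: $5; on suppliers: $4. (They sum to $9.)
The less price-elastic side of the market bears the larger share of a per-unit tax.

Consumers bear $5 per ride; suppliers bear $4 per ride.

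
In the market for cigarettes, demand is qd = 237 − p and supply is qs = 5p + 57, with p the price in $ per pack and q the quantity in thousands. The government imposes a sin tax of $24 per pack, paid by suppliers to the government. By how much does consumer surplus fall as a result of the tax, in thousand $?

Consumer surplus falls by $3940 thousand.

Without the tax, 237 − p = 5p + 57 gives 6p = 180, so p* = $30 and q* = 207.
With the tax collected from suppliers, supply shifts: qs = 5(p − 24) + 57.
Solving gives q = 187 with consumers paying $50 and suppliers receiving $26 (the $24 wedge).
ΔCS is the trapezoid between Q = 187 and Q = 207 of height $20: ½ · (207 + 187) · 20 = $3940.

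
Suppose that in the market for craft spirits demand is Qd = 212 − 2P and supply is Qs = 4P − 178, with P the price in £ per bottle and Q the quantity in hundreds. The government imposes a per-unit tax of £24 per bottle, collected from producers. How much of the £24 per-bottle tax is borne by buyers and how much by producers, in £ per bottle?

Without the tax, 212 − 2P = 4P − 178 gives 6P = 390, so P* = £65 and Q* = 82.
With the tax collected from producers, supply shifts: Qs = 4(P − 24) − 178.
Solving gives Q = 50 with buyers paying £81 and producers receiving £57 (the £24 wedge).
Burden on buyers: £16; on producers: £8. (They sum to £24.)
The less price-elastic side of the market bears the larger share of a per-unit tax.

Buyers bear £16 per bottle; producers bear £8 per bottle.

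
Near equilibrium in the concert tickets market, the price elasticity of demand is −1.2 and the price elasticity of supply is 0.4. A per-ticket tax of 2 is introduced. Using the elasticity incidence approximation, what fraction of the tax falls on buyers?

Incidence ratio: buyers' share ≈ εs / (εs + |εd|) = 0.4 / (0.4 + 1.2) = 0.25.
Supply is the less elastic side, so buyers bear the smaller share.

Buyers' share ≈ 0.25.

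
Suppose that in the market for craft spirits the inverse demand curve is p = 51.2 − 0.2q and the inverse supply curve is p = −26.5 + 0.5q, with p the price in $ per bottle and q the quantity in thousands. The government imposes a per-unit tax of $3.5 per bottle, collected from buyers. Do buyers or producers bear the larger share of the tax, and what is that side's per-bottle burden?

Producers bear the larger share: $2.5 per bottle.

Rewrite in direct form: qd = 256 − 5p and qs = 2p + 53.
Before the tax: set 256 − 5p = 2p + 53 → p* = $29, q* = 111.
With the tax collected from buyers, demand (in seller-price terms) shifts: qd = 256 − 5(p + 3.5).
New equilibrium: buyers pay $30, producers receive $26.5, q = 106. (Wedge: pb − ps = 3.5.)
Per-bottle burden: buyers $1, producers $2.5.
Producers take the larger share because supply is less price-elastic here (demand slope 5 vs supply slope 2).
The less price-elastic side of the market bears the larger share of a per-unit tax.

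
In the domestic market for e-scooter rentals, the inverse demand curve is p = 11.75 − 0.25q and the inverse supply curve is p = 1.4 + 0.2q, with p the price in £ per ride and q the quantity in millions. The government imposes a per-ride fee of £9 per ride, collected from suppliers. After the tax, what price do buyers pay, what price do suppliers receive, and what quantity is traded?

Buyers pay £11; suppliers receive £2; quantity = 3.

Inverting to q(p) form: qd = 47 − 4p; qs = 5p − 7.
Before the tax: set 47 − 4p = 5p − 7 → p* = £6, q* = 23.
With the tax collected from suppliers, supply shifts: qs = 5(p − 9) − 7.
Solving gives q = 3 with buyers paying £11 and suppliers receiving £2 (the £9 wedge).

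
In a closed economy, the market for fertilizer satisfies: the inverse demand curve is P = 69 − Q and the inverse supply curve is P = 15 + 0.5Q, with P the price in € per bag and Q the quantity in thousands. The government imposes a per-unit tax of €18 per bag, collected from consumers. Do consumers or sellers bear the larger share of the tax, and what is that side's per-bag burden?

Consumers bear the larger share: €12 per bag.

Rewrite in direct form: Qd = 69 − P and Qs = 2P − 30.
Without the tax, 69 − P = 2P − 30 gives 3P = 99, so P* = €33 and Q* = 36.
With the tax collected from consumers, demand (in seller-price terms) shifts: Qd = 69 − (P + 18).
New equilibrium: consumers pay €45, sellers receive €27, Q = 24. (Wedge: Pb − Ps = 18.)
Per-bag burden: consumers €12, sellers €6.
Consumers take the larger share because demand is less price-elastic here (demand slope 1 vs supply slope 2).
The less price-elastic side of the market bears the larger share of a per-unit tax.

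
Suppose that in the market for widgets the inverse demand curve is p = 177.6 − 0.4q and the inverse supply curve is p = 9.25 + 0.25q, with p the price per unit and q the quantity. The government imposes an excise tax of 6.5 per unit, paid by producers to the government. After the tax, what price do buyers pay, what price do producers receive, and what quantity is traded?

Buyers pay 78; producers receive 71.5; quantity = 249.

Rewrite in direct form: qd = 444 − 2.5p and qs = 4p − 37.
Without the tax, 444 − 2.5p = 4p − 37 gives 6.5p = 481, so p* = 74 and q* = 259.
With the tax collected from producers, supply shifts: qs = 4(p − 6.5) − 37.
New equilibrium: buyers pay 78, producers receive 71.5, q = 249. (Wedge: pb − ps = 6.5.)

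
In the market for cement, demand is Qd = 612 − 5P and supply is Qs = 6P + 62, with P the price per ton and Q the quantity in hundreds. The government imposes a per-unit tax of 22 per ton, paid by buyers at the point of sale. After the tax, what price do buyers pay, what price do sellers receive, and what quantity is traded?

Before the tax: set 612 − 5P = 6P + 62 → P* = 50, Q* = 362.
With the tax collected from buyers, demand (in seller-price terms) shifts: Qd = 612 − 5(P + 22).
New equilibrium: buyers pay 62, sellers receive 40, Q = 302. (Wedge: Pb − Ps = 22.)
The less price-elastic side of the market bears the larger share of a per-unit tax.

Buyers pay 62; sellers receive 40; quantity = 302.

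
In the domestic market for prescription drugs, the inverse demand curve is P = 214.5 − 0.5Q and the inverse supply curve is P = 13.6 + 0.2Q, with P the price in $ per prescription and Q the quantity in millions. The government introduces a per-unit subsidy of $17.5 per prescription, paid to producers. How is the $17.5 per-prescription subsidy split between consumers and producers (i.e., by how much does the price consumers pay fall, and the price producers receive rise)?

Rewrite in direct form: Qd = 429 − 2P and Qs = 5P − 68.
Without the subsidy, 429 − 2P = 5P − 68 gives 7P = 497, so P* = $71 and Q* = 287.
With a per-unit subsidy paid to producers, each receives P + 17.5 per unit sold, so supply becomes Qs = 5(P + 17.5) − 68.
Solving gives Q = 312 with consumers paying $58.5 and producers receiving $76 (the $17.5 wedge).
Gain to consumers: $12.5; to producers: $5. (They sum to $17.5.)

Consumers gain $12.5 per prescription; producers gain $5 per prescription.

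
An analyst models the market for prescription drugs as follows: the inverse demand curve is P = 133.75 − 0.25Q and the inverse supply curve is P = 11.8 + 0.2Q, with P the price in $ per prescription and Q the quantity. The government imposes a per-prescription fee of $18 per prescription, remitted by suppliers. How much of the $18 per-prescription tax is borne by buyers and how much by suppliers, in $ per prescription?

Buyers bear $10 per prescription; suppliers bear $8 per prescription.

Inverting to Q(P) form: Qd = 535 − 4P; Qs = 5P − 59.
Without the tax, 535 − 4P = 5P − 59 gives 9P = 594, so P* = $66 and Q* = 271.
With the tax collected from suppliers, supply shifts: Qs = 5(P − 18) − 59.
New equilibrium: buyers pay $76, suppliers receive $58, Q = 231. (Wedge: Pb − Ps = 18.)
Burden on buyers: $10; on suppliers: $8. (They sum to $18.)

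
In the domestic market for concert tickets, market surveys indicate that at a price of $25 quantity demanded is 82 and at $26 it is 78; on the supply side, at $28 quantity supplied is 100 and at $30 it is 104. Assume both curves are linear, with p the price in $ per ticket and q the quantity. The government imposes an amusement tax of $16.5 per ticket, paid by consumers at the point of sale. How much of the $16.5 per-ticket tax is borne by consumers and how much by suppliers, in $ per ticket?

Demand slope: (78 − 82)/(26 − 25) = -4, so qd = 182 − 4p.
Supply slope: (104 − 100)/(30 − 28) = 2, so qs = 2p + 44.
Before the tax: set 182 − 4p = 2p + 44 → p* = $23, q* = 90.
With the tax collected from consumers, demand (in seller-price terms) shifts: qd = 182 − 4(p + 16.5).
Solving gives q = 68 with consumers paying $28.5 and suppliers receiving $12 (the $16.5 wedge).
Burden on consumers: $5.5; on suppliers: $11. (They sum to $16.5.)
The less price-elastic side of the market bears the larger share of a per-unit tax.

Consumers bear $5.5 per ticket; suppliers bear $11 per ticket.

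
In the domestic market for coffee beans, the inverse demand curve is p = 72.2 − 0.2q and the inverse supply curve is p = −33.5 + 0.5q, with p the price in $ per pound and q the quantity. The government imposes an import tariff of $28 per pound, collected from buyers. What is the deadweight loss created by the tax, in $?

Deadweight loss = $560.

Rewrite in direct form: qd = 361 − 5p and qs = 2p + 67.
Before the tax: set 361 − 5p = 2p + 67 → p* = $42, q* = 151.
With the tax collected from buyers, demand (in seller-price terms) shifts: qd = 361 − 5(p + 28).
New equilibrium: buyers pay $50, sellers receive $22, q = 111. (Wedge: pb − ps = 28.)
Quantity falls by |ΔQ| = |151 − 111| = 40.
DWL = ½ · t · |ΔQ| = ½ · 28 · 40 = $560.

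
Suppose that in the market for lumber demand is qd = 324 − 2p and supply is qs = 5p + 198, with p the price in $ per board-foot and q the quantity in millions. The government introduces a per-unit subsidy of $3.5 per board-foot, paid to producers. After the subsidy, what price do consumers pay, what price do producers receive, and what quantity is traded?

Consumers pay $15.5; producers receive $19; quantity = 293.

Before the subsidy: set 324 − 2p = 5p + 198 → p* = $18, q* = 288.
With a per-unit subsidy paid to producers, each receives p + 3.5 per unit sold, so supply becomes qs = 5(p + 3.5) + 198.
New equilibrium: consumers pay $15.5, producers receive $19, q = 293. (Wedge: pb − ps = −3.5.)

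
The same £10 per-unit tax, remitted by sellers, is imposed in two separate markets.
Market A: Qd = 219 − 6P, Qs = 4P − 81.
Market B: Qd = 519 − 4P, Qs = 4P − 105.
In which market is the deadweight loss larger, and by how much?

Market A, by £20.

Market A: pre-tax P* = £30, Q* = 39; post-tax Q = 15; deadweight loss = £120.
Market B: pre-tax P* = £78, Q* = 207; post-tax Q = 187; deadweight loss = £100.
Difference: £120 vs £100 → market A is larger by £20.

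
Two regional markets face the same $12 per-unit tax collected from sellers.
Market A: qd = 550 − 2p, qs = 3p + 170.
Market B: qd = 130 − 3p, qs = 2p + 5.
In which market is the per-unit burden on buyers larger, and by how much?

Market A: pre-tax p* = $76, q* = 398; post-tax q = 383.6; per-unit burden on buyers = $7.2.
Market B: pre-tax p* = $25, q* = 55; post-tax q = 40.6; per-unit burden on buyers = $4.8.
Difference: $7.2 vs $4.8 → market A is larger by $2.4.

Market A, by $2.4.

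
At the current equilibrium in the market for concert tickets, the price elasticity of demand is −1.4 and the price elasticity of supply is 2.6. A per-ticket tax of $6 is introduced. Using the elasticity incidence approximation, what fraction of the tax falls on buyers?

Incidence ratio: buyers' share ≈ εs / (εs + |εd|) = 2.6 / (2.6 + 1.4) = 0.65.
Supply is the more elastic side, so buyers bear the larger share.

Buyers' share ≈ 0.65.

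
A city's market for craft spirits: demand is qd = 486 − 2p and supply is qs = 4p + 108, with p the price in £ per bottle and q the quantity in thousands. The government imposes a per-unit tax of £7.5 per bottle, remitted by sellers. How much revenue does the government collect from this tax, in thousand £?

Tax revenue = £2625 thousand.

Without the tax, 486 − 2p = 4p + 108 gives 6p = 378, so p* = £63 and q* = 360.
With the tax collected from sellers, supply shifts: qs = 4(p − 7.5) + 108.
Solving gives q = 350 with consumers paying £68 and sellers receiving £60.5 (the £7.5 wedge).
Revenue = t · Q = 7.5 · 350 = £2625.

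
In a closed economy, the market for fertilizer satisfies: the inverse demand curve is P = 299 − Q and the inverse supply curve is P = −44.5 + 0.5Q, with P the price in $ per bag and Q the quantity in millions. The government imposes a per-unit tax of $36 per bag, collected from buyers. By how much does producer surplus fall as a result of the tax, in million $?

Inverting to Q(P) form: Qd = 299 − P; Qs = 2P + 89.
Without the tax, 299 − P = 2P + 89 gives 3P = 210, so P* = $70 and Q* = 229.
With the tax collected from buyers, demand (in seller-price terms) shifts: Qd = 299 − (P + 36).
New equilibrium: buyers pay $94, producers receive $58, Q = 205. (Wedge: Pb − Ps = 36.)
ΔPS is the trapezoid between Q = 205 and Q = 229 of height $12: ½ · (229 + 205) · 12 = $2604.

Producer surplus falls by $2604 million.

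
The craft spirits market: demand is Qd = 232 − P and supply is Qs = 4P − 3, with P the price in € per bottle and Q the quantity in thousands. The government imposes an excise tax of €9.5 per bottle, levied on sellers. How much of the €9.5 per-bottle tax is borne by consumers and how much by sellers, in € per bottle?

Consumers bear €7.6 per bottle; sellers bear €1.9 per bottle.

Before the tax: set 232 − P = 4P − 3 → P* = €47, Q* = 185.
With the tax collected from sellers, supply shifts: Qs = 4(P − 9.5) − 3.
New equilibrium: consumers pay €54.6, sellers receive €45.1, Q = 177.4. (Wedge: Pb − Ps = 9.5.)
Burden on consumers: €7.6; on sellers: €1.9. (They sum to €9.5.)
The less price-elastic side of the market bears the larger share of a per-unit tax.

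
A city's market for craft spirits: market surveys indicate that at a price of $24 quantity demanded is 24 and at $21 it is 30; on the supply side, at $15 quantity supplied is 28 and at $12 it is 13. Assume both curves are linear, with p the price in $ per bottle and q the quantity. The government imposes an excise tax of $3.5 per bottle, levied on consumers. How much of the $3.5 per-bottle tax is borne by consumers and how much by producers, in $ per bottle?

Demand slope: (30 − 24)/(21 − 24) = -2, so qd = 72 − 2p.
Supply slope: (13 − 28)/(12 − 15) = 5, so qs = 5p − 47.
Without the tax, 72 − 2p = 5p − 47 gives 7p = 119, so p* = $17 and q* = 38.
With the tax collected from consumers, demand (in seller-price terms) shifts: qd = 72 − 2(p + 3.5).
New equilibrium: consumers pay $19.5, producers receive $16, q = 33. (Wedge: pb − ps = 3.5.)
Burden on consumers: $2.5; on producers: $1. (They sum to $3.5.)
The less price-elastic side of the market bears the larger share of a per-unit tax.

Consumers bear $2.5 per bottle; producers bear $1 per bottle.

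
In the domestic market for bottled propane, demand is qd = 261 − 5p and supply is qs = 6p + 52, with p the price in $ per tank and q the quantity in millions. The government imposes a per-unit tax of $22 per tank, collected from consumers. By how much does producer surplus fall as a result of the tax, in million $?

Producer surplus falls by $1360 million.

Before the tax: set 261 − 5p = 6p + 52 → p* = $19, q* = 166.
With the tax collected from consumers, demand (in seller-price terms) shifts: qd = 261 − 5(p + 22).
Solving gives q = 106 with consumers paying $31 and suppliers receiving $9 (the $22 wedge).
ΔPS is the trapezoid between Q = 106 and Q = 166 of height $10: ½ · (166 + 106) · 10 = $1360.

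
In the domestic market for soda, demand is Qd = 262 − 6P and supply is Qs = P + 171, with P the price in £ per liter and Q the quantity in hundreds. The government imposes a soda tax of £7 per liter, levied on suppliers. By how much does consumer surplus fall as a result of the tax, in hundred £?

Consumer surplus falls by £181 hundred.

Before the tax: set 262 − 6P = P + 171 → P* = £13, Q* = 184.
With the tax collected from suppliers, supply shifts: Qs = (P − 7) + 171.
New equilibrium: buyers pay £14, suppliers receive £7, Q = 178. (Wedge: Pb − Ps = 7.)
ΔCS is the trapezoid between Q = 178 and Q = 184 of height £1: ½ · (184 + 178) · 1 = £181.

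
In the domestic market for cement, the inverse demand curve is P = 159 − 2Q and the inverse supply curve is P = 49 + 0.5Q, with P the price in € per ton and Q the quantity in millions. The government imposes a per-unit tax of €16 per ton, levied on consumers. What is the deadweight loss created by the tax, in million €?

Deadweight loss = €51.2 million.

Rewrite in direct form: Qd = 79.5 − 0.5P and Qs = 2P − 98.
Before the tax: set 79.5 − 0.5P = 2P − 98 → P* = €71, Q* = 44.
With the tax collected from consumers, demand (in seller-price terms) shifts: Qd = 79.5 − 0.5(P + 16).
New equilibrium: consumers pay €83.8, suppliers receive €67.8, Q = 37.6. (Wedge: Pb − Ps = 16.)
Quantity falls by |ΔQ| = |44 − 37.6| = 6.4.
DWL = ½ · t · |ΔQ| = ½ · 16 · 6.4 = €51.2.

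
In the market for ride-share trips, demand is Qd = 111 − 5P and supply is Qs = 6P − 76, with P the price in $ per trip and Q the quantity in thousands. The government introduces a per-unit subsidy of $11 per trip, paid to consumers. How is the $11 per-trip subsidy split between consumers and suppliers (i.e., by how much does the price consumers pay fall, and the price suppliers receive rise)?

Consumers gain $6 per trip; suppliers gain $5 per trip.

Without the subsidy, 111 − 5P = 6P − 76 gives 11P = 187, so P* = $17 and Q* = 26.
With a per-unit subsidy paid to consumers, each effectively pays P − 11, so demand becomes Qd = 111 − 5(P − 11).
New equilibrium: consumers pay $11, suppliers receive $22, Q = 56. (Wedge: Pb − Ps = −11.)
Gain to consumers: $6; to suppliers: $5. (They sum to $11.)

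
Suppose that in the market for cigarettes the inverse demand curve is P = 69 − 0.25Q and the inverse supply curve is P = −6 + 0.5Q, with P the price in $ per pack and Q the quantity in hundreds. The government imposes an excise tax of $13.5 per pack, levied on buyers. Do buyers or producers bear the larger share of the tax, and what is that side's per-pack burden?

Inverting to Q(P) form: Qd = 276 − 4P; Qs = 2P + 12.
Before the tax: set 276 − 4P = 2P + 12 → P* = $44, Q* = 100.
With the tax collected from buyers, demand (in seller-price terms) shifts: Qd = 276 − 4(P + 13.5).
Solving gives Q = 82 with buyers paying $48.5 and producers receiving $35 (the $13.5 wedge).
Per-pack burden: buyers $4.5, producers $9.
Producers take the larger share because supply is less price-elastic here (demand slope 4 vs supply slope 2).

Producers bear the larger share: $9 per pack.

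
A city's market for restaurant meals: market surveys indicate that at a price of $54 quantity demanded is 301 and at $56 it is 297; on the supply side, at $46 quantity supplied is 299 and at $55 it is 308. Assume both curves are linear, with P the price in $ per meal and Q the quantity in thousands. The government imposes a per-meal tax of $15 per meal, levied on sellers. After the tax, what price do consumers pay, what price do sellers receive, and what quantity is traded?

Consumers pay $57; sellers receive $42; quantity = 295.

Demand slope: (297 − 301)/(56 − 54) = -2, so Qd = 409 − 2P.
Supply slope: (308 − 299)/(55 − 46) = 1, so Qs = P + 253.
Without the tax, 409 − 2P = P + 253 gives 3P = 156, so P* = $52 and Q* = 305.
With the tax collected from sellers, supply shifts: Qs = (P − 15) + 253.
New equilibrium: consumers pay $57, sellers receive $42, Q = 295. (Wedge: Pb − Ps = 15.)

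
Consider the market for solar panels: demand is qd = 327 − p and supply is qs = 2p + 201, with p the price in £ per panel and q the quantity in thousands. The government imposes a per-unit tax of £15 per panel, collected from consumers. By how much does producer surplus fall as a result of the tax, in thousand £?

Without the tax, 327 − p = 2p + 201 gives 3p = 126, so p* = £42 and q* = 285.
With the tax collected from consumers, demand (in seller-price terms) shifts: qd = 327 − (p + 15).
New equilibrium: consumers pay £52, producers receive £37, q = 275. (Wedge: pb − ps = 15.)
ΔPS is the trapezoid between Q = 275 and Q = 285 of height £5: ½ · (285 + 275) · 5 = £1400.

Producer surplus falls by £1400 thousand.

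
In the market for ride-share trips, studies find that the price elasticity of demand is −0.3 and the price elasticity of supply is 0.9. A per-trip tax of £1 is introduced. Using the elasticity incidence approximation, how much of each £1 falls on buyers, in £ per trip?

Incidence ratio: buyers' share ≈ εs / (εs + |εd|) = 0.9 / (0.9 + 0.3) = 0.75.
So buyers bear ≈ 0.75 × £1 = £0.75; sellers bear £0.25.

Buyers bear ≈ £0.75 per trip.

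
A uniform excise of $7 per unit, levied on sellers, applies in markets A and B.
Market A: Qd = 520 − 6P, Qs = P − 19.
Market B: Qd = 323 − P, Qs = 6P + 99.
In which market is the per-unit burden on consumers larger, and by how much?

Market B, by $5.

Market A: pre-tax P* = $77, Q* = 58; post-tax Q = 52; per-unit burden on consumers = $1.
Market B: pre-tax P* = $32, Q* = 291; post-tax Q = 285; per-unit burden on consumers = $6.
Difference: $1 vs $6 → market B is larger by $5.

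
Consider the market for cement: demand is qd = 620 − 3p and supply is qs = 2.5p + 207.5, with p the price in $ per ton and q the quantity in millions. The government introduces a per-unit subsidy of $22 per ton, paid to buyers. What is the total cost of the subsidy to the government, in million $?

Before the subsidy: set 620 − 3p = 2.5p + 207.5 → p* = $75, q* = 395.
With a per-unit subsidy paid to buyers, each effectively pays p − 22, so demand becomes qd = 620 − 3(p − 22).
New equilibrium: buyers pay $65, producers receive $87, q = 425. (Wedge: pb − ps = −22.)
Outlay = t · Q = 22 · 425 = $9350.

Government outlay = $9350 million.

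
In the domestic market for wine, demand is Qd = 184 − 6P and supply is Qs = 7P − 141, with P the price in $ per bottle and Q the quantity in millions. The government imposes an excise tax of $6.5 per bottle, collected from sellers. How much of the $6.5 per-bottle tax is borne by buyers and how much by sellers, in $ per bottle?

Buyers bear $3.5 per bottle; sellers bear $3 per bottle.

Before the tax: set 184 − 6P = 7P − 141 → P* = $25, Q* = 34.
With the tax collected from sellers, supply shifts: Qs = 7(P − 6.5) − 141.
Solving gives Q = 13 with buyers paying $28.5 and sellers receiving $22 (the $6.5 wedge).
Burden on buyers: $3.5; on sellers: $3. (They sum to $6.5.)
The less price-elastic side of the market bears the larger share of a per-unit tax.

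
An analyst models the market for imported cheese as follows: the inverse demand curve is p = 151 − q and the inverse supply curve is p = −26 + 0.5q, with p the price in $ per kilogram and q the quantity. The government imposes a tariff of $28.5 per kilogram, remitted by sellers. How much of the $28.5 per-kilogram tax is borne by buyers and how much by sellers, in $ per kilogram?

Buyers bear $19 per kilogram; sellers bear $9.5 per kilogram.

Inverting to q(p) form: qd = 151 − p; qs = 2p + 52.
Without the tax, 151 − p = 2p + 52 gives 3p = 99, so p* = $33 and q* = 118.
With the tax collected from sellers, supply shifts: qs = 2(p − 28.5) + 52.
New equilibrium: buyers pay $52, sellers receive $23.5, q = 99. (Wedge: pb − ps = 28.5.)
Burden on buyers: $19; on sellers: $9.5. (They sum to $28.5.)
The less price-elastic side of the market bears the larger share of a per-unit tax.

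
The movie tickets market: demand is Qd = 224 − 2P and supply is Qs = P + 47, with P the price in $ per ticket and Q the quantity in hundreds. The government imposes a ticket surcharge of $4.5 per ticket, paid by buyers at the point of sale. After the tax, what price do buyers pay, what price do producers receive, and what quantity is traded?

Without the tax, 224 − 2P = P + 47 gives 3P = 177, so P* = $59 and Q* = 106.
With the tax collected from buyers, demand (in seller-price terms) shifts: Qd = 224 − 2(P + 4.5).
New equilibrium: buyers pay $60.5, producers receive $56, Q = 103. (Wedge: Pb − Ps = 4.5.)
The less price-elastic side of the market bears the larger share of a per-unit tax.

Buyers pay $60.5; producers receive $56; quantity = 103.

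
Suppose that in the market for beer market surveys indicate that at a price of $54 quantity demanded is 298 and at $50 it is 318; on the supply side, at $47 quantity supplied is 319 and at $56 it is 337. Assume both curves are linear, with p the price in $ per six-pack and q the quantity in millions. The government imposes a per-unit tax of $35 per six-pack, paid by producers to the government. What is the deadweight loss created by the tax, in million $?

Demand slope: (318 − 298)/(50 − 54) = -5, so qd = 568 − 5p.
Supply slope: (337 − 319)/(56 − 47) = 2, so qs = 2p + 225.
Without the tax, 568 − 5p = 2p + 225 gives 7p = 343, so p* = $49 and q* = 323.
With the tax collected from producers, supply shifts: qs = 2(p − 35) + 225.
Solving gives q = 273 with consumers paying $59 and producers receiving $24 (the $35 wedge).
Quantity falls by |ΔQ| = |323 − 273| = 50.
DWL = ½ · t · |ΔQ| = ½ · 35 · 50 = $875.

Deadweight loss = $875 million.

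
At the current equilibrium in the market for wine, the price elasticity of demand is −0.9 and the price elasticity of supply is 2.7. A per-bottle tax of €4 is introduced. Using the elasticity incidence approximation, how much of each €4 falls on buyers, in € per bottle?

Buyers bear ≈ €3 per bottle.

Incidence ratio: buyers' share ≈ εs / (εs + |εd|) = 2.7 / (2.7 + 0.9) = 0.75.
So buyers bear ≈ 0.75 × €4 = €3; suppliers bear €1.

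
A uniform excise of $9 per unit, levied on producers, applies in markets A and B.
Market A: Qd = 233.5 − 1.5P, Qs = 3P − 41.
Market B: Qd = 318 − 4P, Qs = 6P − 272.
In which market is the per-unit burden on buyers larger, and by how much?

Market A, by $0.6.

Market A: pre-tax P* = $61, Q* = 142; post-tax Q = 133; per-unit burden on buyers = $6.
Market B: pre-tax P* = $59, Q* = 82; post-tax Q = 60.4; per-unit burden on buyers = $5.4.
Difference: $6 vs $5.4 → market A is larger by $0.6.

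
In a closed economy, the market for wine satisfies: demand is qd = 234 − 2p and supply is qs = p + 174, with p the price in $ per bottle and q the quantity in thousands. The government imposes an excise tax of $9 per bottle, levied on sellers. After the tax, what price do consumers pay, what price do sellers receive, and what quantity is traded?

Consumers pay $23; sellers receive $14; quantity = 188.

Before the tax: set 234 − 2p = p + 174 → p* = $20, q* = 194.
With the tax collected from sellers, supply shifts: qs = (p − 9) + 174.
New equilibrium: consumers pay $23, sellers receive $14, q = 188. (Wedge: pb − ps = 9.)
The less price-elastic side of the market bears the larger share of a per-unit tax.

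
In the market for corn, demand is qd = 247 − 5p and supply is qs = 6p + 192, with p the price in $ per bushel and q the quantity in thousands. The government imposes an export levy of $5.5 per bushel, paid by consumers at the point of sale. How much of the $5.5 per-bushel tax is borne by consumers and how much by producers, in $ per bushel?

Before the tax: set 247 − 5p = 6p + 192 → p* = $5, q* = 222.
With the tax collected from consumers, demand (in seller-price terms) shifts: qd = 247 − 5(p + 5.5).
New equilibrium: consumers pay $8, producers receive $2.5, q = 207. (Wedge: pb − ps = 5.5.)
Burden on consumers: $3; on producers: $2.5. (They sum to $5.5.)

Consumers bear $3 per bushel; producers bear $2.5 per bushel.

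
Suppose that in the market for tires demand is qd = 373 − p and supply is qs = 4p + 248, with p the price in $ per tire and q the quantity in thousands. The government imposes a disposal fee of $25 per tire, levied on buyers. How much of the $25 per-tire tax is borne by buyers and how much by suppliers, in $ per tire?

Before the tax: set 373 − p = 4p + 248 → p* = $25, q* = 348.
With the tax collected from buyers, demand (in seller-price terms) shifts: qd = 373 − (p + 25).
Solving gives q = 328 with buyers paying $45 and suppliers receiving $20 (the $25 wedge).
Burden on buyers: $20; on suppliers: $5. (They sum to $25.)
The less price-elastic side of the market bears the larger share of a per-unit tax.

Buyers bear $20 per tire; suppliers bear $5 per tire.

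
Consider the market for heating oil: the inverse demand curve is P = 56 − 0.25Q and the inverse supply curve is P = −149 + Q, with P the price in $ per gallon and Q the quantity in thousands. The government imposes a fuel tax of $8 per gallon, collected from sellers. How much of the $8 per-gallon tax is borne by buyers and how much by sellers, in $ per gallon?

Buyers bear $1.6 per gallon; sellers bear $6.4 per gallon.

Inverting to Q(P) form: Qd = 224 − 4P; Qs = P + 149.
Without the tax, 224 − 4P = P + 149 gives 5P = 75, so P* = $15 and Q* = 164.
With the tax collected from sellers, supply shifts: Qs = (P − 8) + 149.
Solving gives Q = 157.6 with buyers paying $16.6 and sellers receiving $8.6 (the $8 wedge).
Burden on buyers: $1.6; on sellers: $6.4. (They sum to $8.)
The less price-elastic side of the market bears the larger share of a per-unit tax.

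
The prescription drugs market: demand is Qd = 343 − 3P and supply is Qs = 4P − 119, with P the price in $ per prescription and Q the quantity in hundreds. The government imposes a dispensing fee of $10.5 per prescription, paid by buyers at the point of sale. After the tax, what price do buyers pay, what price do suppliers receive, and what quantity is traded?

Buyers pay $72; suppliers receive $61.5; quantity = 127.

Before the tax: set 343 − 3P = 4P − 119 → P* = $66, Q* = 145.
With the tax collected from buyers, demand (in seller-price terms) shifts: Qd = 343 − 3(P + 10.5).
Solving gives Q = 127 with buyers paying $72 and suppliers receiving $61.5 (the $10.5 wedge).
The less price-elastic side of the market bears the larger share of a per-unit tax.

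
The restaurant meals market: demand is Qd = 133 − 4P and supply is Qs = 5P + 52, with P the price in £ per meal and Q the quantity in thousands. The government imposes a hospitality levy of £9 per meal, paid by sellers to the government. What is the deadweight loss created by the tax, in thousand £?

Deadweight loss = £90 thousand.

Without the tax, 133 − 4P = 5P + 52 gives 9P = 81, so P* = £9 and Q* = 97.
With the tax collected from sellers, supply shifts: Qs = 5(P − 9) + 52.
New equilibrium: consumers pay £14, sellers receive £5, Q = 77. (Wedge: Pb − Ps = 9.)
Quantity falls by |ΔQ| = |97 − 77| = 20.
DWL = ½ · t · |ΔQ| = ½ · 9 · 20 = £90.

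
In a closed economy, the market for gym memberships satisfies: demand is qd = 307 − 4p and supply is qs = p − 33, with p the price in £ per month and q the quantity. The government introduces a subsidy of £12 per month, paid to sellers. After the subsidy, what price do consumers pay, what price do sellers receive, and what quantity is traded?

Consumers pay £65.6; sellers receive £77.6; quantity = 44.6.

Before the subsidy: set 307 − 4p = p − 33 → p* = £68, q* = 35.
With a per-unit subsidy paid to sellers, each receives p + 12 per unit sold, so supply becomes qs = (p + 12) − 33.
New equilibrium: consumers pay £65.6, sellers receive £77.6, q = 44.6. (Wedge: pb − ps = −12.)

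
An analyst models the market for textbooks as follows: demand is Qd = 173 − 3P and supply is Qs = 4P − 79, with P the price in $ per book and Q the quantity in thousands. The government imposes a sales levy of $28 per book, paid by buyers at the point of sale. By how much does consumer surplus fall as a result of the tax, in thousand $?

Before the tax: set 173 − 3P = 4P − 79 → P* = $36, Q* = 65.
With the tax collected from buyers, demand (in seller-price terms) shifts: Qd = 173 − 3(P + 28).
Solving gives Q = 17 with buyers paying $52 and suppliers receiving $24 (the $28 wedge).
ΔCS is the trapezoid between Q = 17 and Q = 65 of height $16: ½ · (65 + 17) · 16 = $656.

Consumer surplus falls by $656 thousand.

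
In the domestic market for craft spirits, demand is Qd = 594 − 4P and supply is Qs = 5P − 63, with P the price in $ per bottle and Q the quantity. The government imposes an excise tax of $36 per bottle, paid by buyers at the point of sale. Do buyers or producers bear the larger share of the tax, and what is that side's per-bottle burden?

Before the tax: set 594 − 4P = 5P − 63 → P* = $73, Q* = 302.
With the tax collected from buyers, demand (in seller-price terms) shifts: Qd = 594 − 4(P + 36).
New equilibrium: buyers pay $93, producers receive $57, Q = 222. (Wedge: Pb − Ps = 36.)
Per-bottle burden: buyers $20, producers $16.
Buyers take the larger share because demand is less price-elastic here (demand slope 4 vs supply slope 5).

Buyers bear the larger share: $20 per bottle.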